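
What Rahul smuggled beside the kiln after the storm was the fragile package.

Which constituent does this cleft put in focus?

the fragile package

In a pseudo-cleft "What ... was X", the post-copular constituent X is the focus.
Here the focus is "the fragile package". The backgrounded (presupposed) material includes "Rahul", "beside the kiln" and "after the storm".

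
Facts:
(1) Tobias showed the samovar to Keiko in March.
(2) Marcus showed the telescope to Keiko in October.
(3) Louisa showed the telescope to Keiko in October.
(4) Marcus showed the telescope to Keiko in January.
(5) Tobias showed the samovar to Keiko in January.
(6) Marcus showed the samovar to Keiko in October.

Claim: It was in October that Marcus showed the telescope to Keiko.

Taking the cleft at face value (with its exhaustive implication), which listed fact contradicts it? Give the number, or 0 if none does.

Focus of the cleft: "in October" (the setting). Presupposed background: same agent, thing, recipient (Marcus / the telescope / Keiko).
Exhaustivity: in October is the only setting satisfying that background.
But fact (4) also has same agent, thing, recipient (Marcus / the telescope / Keiko), with setting = in January — so the exhaustive reading fails.

4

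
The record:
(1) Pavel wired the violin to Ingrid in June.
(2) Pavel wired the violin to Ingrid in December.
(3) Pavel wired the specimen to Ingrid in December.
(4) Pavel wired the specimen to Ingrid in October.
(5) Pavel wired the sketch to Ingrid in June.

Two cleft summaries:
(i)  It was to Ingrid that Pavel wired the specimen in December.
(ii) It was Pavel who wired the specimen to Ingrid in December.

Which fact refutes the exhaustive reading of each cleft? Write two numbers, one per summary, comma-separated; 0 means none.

Summary (i) focuses "Ingrid" (the recipient); background agent = Pavel, thing = the specimen, setting = in December. No fact matches that background with a different recipient, so 0.
Summary (ii) focuses "Pavel" (the agent); background thing = the specimen, recipient = Ingrid, setting = in December. No fact matches that background with a different agent, so 0.

0, 0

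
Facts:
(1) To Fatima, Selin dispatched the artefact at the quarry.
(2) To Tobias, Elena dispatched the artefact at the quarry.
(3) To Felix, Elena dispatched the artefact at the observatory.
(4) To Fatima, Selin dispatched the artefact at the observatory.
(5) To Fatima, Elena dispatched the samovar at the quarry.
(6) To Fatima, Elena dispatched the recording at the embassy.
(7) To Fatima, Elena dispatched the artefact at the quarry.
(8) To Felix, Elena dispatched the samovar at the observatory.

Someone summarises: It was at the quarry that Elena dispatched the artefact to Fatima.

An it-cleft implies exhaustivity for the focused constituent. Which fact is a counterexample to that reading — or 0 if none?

Focus of the cleft: "at the quarry" (the setting). Presupposed background: agent = Elena, thing = the artefact, recipient = Fatima.
Exhaustivity: at the quarry is the only setting satisfying that background.
Every other fact differs from the presupposition on some backgrounded slot, so none challenges the exhaustivity.

0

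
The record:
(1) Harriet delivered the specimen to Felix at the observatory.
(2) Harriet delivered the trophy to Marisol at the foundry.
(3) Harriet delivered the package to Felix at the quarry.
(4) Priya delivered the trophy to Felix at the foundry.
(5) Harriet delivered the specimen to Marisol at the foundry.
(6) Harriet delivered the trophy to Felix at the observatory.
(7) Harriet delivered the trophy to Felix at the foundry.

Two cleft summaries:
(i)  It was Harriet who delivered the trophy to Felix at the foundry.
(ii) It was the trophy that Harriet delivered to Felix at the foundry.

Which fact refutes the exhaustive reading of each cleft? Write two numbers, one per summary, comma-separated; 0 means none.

Summary (i) focuses "Harriet" (the agent); background thing = the trophy, recipient = Felix, setting = at the foundry. Fact (4) matches that background with agent = Priya — refutes (i).
Summary (ii) focuses "the trophy" (the thing); background agent = Harriet, recipient = Felix, setting = at the foundry. No fact matches that background with a different thing, so 0.

4, 0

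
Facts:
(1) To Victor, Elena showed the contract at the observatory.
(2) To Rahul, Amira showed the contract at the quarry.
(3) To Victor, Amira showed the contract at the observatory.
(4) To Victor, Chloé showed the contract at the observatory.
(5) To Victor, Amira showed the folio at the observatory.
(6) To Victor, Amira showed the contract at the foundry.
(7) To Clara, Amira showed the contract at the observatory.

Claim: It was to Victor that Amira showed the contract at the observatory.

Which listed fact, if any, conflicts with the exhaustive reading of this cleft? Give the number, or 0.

7

Focus of the cleft: "Victor" (the recipient). Presupposed background: agent = Amira, thing = the contract, setting = at the observatory.
Exhaustivity: Victor is the only recipient satisfying that background.
But fact (7) also has agent = Amira, thing = the contract, setting = at the observatory, with recipient = Clara — so the exhaustive reading fails.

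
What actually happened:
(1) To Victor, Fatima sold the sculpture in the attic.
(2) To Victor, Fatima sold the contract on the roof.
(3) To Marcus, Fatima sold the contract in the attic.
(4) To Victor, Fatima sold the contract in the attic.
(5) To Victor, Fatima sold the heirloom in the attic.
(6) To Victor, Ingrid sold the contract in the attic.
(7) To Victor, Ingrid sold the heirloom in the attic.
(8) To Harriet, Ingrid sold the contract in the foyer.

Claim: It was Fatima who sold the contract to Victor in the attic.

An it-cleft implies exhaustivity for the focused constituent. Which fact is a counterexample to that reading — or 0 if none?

Focus of the cleft: "Fatima" (the agent). Presupposed background: same thing, recipient, setting (the contract / Victor / in the attic).
Exhaustivity: Fatima is the only agent satisfying that background.
Fact (6) shares the background but with agent = Ingrid; exhaustivity is violated.

6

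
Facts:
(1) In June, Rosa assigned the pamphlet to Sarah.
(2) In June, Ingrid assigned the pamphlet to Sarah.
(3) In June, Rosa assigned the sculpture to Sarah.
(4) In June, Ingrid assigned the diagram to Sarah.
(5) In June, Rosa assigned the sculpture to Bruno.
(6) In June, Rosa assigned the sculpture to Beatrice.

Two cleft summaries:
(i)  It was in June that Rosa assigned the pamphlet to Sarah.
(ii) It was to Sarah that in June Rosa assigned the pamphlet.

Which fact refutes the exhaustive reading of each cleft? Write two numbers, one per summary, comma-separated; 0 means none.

0, 0

Summary (i) focuses "in June" (the setting); background agent = Rosa, thing = the pamphlet, recipient = Sarah. No fact matches that background with a different setting, so 0.
Summary (ii) focuses "Sarah" (the recipient); background agent = Rosa, thing = the pamphlet, setting = in June. No fact matches that background with a different recipient, so 0.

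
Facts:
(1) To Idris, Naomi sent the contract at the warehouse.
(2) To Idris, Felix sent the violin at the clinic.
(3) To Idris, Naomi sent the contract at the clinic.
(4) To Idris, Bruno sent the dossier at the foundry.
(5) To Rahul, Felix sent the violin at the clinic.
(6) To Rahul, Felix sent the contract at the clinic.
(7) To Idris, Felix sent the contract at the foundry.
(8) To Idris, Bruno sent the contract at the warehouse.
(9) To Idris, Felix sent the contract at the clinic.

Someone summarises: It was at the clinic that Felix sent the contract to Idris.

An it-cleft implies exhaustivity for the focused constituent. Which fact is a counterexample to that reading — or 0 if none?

7

The cleft puts "at the clinic" in focus and presupposes the open proposition with Felix as agent and the contract as thing and Idris as recipient.
Exhaustivity: at the clinic is the only setting satisfying that background.
But fact (7) also has Felix as agent and the contract as thing and Idris as recipient, with setting = at the foundry — so the exhaustive reading fails.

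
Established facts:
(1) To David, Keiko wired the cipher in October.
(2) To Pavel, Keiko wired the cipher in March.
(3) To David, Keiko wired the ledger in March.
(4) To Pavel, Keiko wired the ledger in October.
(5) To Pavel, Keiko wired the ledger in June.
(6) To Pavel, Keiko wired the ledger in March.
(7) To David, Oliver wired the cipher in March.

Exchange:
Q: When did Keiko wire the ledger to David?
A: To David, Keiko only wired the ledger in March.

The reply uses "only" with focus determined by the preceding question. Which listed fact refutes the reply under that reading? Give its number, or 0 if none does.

Answering "When did ...?" puts focus on the setting — here, "in March".
"Only" then excludes alternative settings while the background — same agent, thing, recipient (Keiko / the ledger / David) — is held fixed.
No fact keeps same agent, thing, recipient (Keiko / the ledger / David) while changing the setting; every other fact differs on something backgrounded. The reply stands.
(Fact (6) would refute a reading with focus on the recipient — but that is not what the question asks.)

0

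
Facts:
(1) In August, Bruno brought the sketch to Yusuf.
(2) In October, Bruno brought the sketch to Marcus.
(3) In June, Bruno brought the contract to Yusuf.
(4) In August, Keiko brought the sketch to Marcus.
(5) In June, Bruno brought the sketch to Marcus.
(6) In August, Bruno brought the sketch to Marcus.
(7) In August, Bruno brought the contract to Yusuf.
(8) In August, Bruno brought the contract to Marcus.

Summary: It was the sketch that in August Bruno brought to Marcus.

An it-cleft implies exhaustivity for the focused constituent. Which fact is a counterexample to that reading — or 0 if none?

Focus of the cleft: "the sketch" (the thing). Presupposed background: Bruno as agent and Marcus as recipient and in August as setting.
Exhaustivity: the sketch is the only thing satisfying that background.
Fact (8) shares the background but with thing = the contract; exhaustivity is violated.

8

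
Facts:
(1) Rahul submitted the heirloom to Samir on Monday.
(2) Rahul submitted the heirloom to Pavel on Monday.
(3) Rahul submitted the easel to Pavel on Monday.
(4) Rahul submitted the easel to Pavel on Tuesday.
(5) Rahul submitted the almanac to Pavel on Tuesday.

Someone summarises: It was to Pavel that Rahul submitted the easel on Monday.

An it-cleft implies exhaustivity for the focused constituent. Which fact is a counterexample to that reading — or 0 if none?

The cleft puts "Pavel" in focus and presupposes the open proposition with same agent, thing, setting (Rahul / the easel / on Monday).
Exhaustivity: Pavel is the only recipient satisfying that background.
Every other fact differs from the presupposition on some backgrounded slot, so none challenges the exhaustivity.

0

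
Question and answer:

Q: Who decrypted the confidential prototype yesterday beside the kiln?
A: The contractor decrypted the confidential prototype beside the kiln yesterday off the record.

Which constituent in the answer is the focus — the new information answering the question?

The wh-word "who" asks about the subject (agent).
In the answer, "the confidential prototype", "beside the kiln" and "yesterday" are given — repeated from the question.
"off the record" is also new, but it specifies the manner, which is not what the question asks about — so it is not the focus.
The constituent filling the subject (agent) gap is "the contractor"; that is the focus.

the contractor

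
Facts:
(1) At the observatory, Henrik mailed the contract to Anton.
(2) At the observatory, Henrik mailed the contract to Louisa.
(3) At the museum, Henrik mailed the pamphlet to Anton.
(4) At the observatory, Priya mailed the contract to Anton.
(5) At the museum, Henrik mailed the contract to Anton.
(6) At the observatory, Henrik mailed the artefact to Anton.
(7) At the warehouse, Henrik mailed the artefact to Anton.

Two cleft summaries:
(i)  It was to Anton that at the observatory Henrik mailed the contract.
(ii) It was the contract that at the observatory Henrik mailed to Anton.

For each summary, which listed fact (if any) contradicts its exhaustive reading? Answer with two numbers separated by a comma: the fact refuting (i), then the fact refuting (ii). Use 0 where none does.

(i): focus "Anton". Looking for same agent, thing, setting (Henrik / the contract / at the observatory) with some other recipient — fact (2) has Louisa there. Refuted.
(ii): focus "the contract". Looking for same agent, recipient, setting (Henrik / Anton / at the observatory) with some other thing — fact (6) has the artefact there. Refuted.

2, 6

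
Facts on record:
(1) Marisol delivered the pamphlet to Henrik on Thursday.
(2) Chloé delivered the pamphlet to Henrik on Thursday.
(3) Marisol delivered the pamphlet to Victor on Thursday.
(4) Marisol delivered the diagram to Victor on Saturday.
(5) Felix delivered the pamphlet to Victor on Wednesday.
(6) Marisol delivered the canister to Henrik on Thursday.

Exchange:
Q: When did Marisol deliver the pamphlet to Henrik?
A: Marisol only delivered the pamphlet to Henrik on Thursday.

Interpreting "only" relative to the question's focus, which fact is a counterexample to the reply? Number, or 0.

Answering "When did ...?" puts focus on the setting — here, "on Thursday".
So "only" ranges over settings; the rest (agent = Marisol, thing = the pamphlet, recipient = Henrik) is presupposed.
No listed fact shares that background with another setting. Nothing contradicts the reply.
(Fact (6) would refute a reading with focus on the thing — but that is not what the question asks.)

0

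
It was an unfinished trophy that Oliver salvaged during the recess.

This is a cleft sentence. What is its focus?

In an it-cleft "It was X that/who ...", the clefted constituent X is the focus; the that/who-clause expresses the presupposed open proposition.
Here the focus is "an unfinished trophy". The backgrounded (presupposed) material includes "Oliver" and "during the recess".

an unfinished trophy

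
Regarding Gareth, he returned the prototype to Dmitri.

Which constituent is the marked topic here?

The construction explicitly marks "Gareth" as what the sentence is about — the topic.
The remainder of the clause is the comment (what is said about the topic).

Gareth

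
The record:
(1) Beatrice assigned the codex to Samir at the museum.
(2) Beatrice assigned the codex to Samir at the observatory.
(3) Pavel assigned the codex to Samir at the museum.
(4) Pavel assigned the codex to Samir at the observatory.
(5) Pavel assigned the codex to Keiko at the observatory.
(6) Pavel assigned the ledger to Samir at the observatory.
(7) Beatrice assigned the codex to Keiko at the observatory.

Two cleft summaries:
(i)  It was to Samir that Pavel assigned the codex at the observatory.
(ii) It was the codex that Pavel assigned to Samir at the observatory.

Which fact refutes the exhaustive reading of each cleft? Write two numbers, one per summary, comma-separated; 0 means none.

Summary (i) focuses "Samir" (the recipient); background Pavel as agent and the codex as thing and at the observatory as setting. Fact (5) matches that background with recipient = Keiko — refutes (i).
Summary (ii) focuses "the codex" (the thing); background Pavel as agent and Samir as recipient and at the observatory as setting. Fact (6) matches that background with thing = the ledger — refutes (ii).

5, 6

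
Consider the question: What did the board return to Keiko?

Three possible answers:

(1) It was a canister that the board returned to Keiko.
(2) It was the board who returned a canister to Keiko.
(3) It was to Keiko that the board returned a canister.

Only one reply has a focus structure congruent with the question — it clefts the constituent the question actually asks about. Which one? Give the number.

The question word "what" targets the direct object.
Option (1) clefts "a canister" — that matches what the question asks about.
Option (2) clefts "the board" — the subject (agent), not what was asked.
Option (3) clefts "to Keiko" — the recipient, not what was asked.
So the congruent reply is (1).

1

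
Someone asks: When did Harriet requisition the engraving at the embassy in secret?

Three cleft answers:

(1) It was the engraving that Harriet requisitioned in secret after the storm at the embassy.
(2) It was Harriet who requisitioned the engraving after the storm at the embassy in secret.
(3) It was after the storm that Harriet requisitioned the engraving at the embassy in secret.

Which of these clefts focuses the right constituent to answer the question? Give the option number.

3

The question word "when" targets the time.
Option (1) clefts "the engraving" — the direct object, not what was asked.
Option (2) clefts "Harriet" — the subject (agent), not what was asked.
Option (3) clefts "after the storm" — that matches what the question asks about.
So the congruent reply is (3).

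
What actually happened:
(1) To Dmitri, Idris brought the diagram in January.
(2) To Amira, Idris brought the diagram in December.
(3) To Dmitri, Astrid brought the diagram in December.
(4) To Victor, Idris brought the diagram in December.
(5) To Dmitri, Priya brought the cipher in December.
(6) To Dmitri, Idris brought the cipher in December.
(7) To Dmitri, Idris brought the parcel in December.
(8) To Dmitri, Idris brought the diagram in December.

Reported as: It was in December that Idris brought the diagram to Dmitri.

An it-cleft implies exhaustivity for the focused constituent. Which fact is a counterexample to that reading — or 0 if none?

The cleft puts "in December" in focus and presupposes the open proposition with agent = Idris, thing = the diagram, recipient = Dmitri.
Exhaustivity: in December is the only setting satisfying that background.
Fact (1) shares the background but with setting = in January; exhaustivity is violated.

1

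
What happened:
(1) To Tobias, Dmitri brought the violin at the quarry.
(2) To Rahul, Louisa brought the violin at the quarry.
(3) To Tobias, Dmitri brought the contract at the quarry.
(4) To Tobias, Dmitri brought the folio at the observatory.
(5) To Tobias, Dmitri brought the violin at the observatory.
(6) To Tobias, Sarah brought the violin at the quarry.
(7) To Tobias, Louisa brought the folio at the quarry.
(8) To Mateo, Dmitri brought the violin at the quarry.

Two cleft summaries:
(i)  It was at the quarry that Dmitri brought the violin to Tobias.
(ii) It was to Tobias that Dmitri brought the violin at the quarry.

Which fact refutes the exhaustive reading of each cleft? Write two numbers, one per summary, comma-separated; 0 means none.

(i): focus "at the quarry". Looking for Dmitri as agent and the violin as thing and Tobias as recipient with some other setting — fact (5) has at the observatory there. Refuted.
(ii): focus "Tobias". Looking for Dmitri as agent and the violin as thing and at the quarry as setting with some other recipient — fact (8) has Mateo there. Refuted.

5, 8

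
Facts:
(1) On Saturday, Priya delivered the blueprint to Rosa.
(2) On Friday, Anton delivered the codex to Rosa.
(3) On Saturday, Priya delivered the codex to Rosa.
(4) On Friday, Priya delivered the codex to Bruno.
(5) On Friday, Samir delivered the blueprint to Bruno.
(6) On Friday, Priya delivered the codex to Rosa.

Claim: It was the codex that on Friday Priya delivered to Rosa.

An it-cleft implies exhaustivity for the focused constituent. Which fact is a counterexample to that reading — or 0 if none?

The cleft puts "the codex" in focus and presupposes the open proposition with agent = Priya, recipient = Rosa, setting = on Friday.
Exhaustivity: the codex is the only thing satisfying that background.
Every other fact differs from the presupposition on some backgrounded slot, so none challenges the exhaustivity.

0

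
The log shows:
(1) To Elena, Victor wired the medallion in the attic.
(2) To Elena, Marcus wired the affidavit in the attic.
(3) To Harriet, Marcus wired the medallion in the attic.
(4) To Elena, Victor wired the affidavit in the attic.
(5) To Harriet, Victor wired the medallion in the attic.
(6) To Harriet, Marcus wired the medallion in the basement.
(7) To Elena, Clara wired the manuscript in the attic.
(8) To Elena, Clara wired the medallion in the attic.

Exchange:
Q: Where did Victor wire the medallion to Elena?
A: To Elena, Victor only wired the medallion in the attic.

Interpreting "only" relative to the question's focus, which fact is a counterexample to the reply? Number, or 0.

0

The question "Where did ...?" targets the setting, so in the reply the focus falls on "in the attic".
"Only" then excludes alternative settings while the background — agent = Victor, thing = the medallion, recipient = Elena — is held fixed.
No listed fact shares that background with another setting. Nothing contradicts the reply.
(Fact (4) would refute a reading with focus on the thing — but that is not what the question asks.)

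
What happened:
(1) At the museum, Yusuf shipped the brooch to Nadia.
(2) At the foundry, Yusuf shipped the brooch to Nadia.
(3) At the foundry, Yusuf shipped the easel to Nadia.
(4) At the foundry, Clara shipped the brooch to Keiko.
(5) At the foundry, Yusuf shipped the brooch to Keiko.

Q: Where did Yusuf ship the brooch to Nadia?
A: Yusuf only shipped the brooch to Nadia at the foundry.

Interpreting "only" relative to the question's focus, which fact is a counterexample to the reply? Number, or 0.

The question "Where did ...?" targets the setting, so in the reply the focus falls on "at the foundry".
So "only" ranges over settings; the rest (same agent, thing, recipient (Yusuf / the brooch / Nadia)) is presupposed.
Fact (1) keeps same agent, thing, recipient (Yusuf / the brooch / Nadia) but has setting = at the museum; that refutes the reply.
(Fact (3) would refute a reading with focus on the thing — but that is not what the question asks.)

1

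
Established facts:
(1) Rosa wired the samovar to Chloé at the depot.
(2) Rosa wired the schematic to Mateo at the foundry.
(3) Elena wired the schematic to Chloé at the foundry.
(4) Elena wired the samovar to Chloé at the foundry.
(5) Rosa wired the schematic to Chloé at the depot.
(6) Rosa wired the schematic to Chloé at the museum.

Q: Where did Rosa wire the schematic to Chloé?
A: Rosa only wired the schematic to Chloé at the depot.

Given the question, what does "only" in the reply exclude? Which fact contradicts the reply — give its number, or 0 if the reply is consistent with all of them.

Answering "Where did ...?" puts focus on the setting — here, "at the depot".
So "only" ranges over settings; the rest (same agent, thing, recipient (Rosa / the schematic / Chloé)) is presupposed.
Fact (6) keeps same agent, thing, recipient (Rosa / the schematic / Chloé) but has setting = at the museum; that refutes the reply.
(Fact (1) would refute a reading with focus on the thing — but that is not what the question asks.)

6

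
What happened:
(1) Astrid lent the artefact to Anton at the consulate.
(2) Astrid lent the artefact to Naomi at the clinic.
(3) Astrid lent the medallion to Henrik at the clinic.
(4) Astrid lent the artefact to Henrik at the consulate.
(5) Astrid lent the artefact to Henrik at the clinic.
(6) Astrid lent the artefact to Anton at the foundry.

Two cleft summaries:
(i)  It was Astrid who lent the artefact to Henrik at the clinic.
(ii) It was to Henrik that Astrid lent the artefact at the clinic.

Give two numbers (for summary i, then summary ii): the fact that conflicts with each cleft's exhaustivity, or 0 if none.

(i): focus "Astrid". No fact shares same thing, recipient, setting (the artefact / Henrik / at the clinic) with a different agent. 0.
(ii): focus "Henrik". Looking for same agent, thing, setting (Astrid / the artefact / at the clinic) with some other recipient — fact (2) has Naomi there. Refuted.

0, 2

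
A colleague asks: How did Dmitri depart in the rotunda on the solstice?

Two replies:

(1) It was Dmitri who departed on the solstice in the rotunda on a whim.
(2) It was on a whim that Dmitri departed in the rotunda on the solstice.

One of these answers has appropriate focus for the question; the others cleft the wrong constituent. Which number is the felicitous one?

2

The question word "how" targets the manner.
Option (1) clefts "Dmitri" — the subject (agent), not what was asked.
Option (2) clefts "on a whim" — that matches what the question asks about.
So the congruent reply is (2).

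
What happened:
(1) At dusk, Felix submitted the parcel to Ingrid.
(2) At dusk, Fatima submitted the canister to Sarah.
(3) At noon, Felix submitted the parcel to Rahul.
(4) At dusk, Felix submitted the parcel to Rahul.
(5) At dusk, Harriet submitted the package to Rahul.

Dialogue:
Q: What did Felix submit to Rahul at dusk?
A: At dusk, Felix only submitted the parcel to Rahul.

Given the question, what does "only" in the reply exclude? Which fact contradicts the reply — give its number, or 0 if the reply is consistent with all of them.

Answering "What did ...?" puts focus on the thing — here, "the parcel".
So "only" ranges over things; the rest (Felix as agent and Rahul as recipient and at dusk as setting) is presupposed.
No fact keeps Felix as agent and Rahul as recipient and at dusk as setting while changing the thing; every other fact differs on something backgrounded. The reply stands.
(Fact (3) would refute a reading with focus on the setting — but that is not what the question asks.)

0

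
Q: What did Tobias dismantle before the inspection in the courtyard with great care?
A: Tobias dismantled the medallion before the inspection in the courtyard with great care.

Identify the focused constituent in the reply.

The wh-word "what" asks about the direct object.
In the answer, "Tobias", "with great care", "before the inspection" and "in the courtyard" are given — repeated from the question.
The constituent filling the direct object gap is "the medallion"; that is the focus and would carry nuclear stress.

the medallion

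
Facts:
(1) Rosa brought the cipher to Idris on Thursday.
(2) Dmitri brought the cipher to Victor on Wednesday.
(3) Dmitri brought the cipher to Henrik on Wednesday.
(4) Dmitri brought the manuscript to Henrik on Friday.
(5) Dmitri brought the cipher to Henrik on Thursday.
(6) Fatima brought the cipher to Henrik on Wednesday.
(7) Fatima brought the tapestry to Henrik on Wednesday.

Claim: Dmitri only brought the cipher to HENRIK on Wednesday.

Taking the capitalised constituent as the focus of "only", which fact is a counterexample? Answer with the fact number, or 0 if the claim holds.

2

Focus (in capitals) is "Henrik" — the recipient. "Only" excludes alternative recipients while holding fixed same agent, thing, setting (Dmitri / the cipher / on Wednesday).
Fact (2) matches on same agent, thing, setting (Dmitri / the cipher / on Wednesday), but has recipient = Victor instead. That refutes the claim.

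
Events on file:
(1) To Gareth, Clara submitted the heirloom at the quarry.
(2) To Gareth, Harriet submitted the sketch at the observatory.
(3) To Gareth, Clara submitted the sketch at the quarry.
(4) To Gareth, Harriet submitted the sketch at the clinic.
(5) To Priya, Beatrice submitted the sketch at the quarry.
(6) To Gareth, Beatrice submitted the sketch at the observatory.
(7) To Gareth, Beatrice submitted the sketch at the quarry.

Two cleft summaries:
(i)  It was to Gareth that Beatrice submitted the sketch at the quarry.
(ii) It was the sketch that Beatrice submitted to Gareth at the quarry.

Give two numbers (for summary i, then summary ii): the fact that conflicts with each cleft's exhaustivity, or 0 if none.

5, 0

Summary (i) focuses "Gareth" (the recipient); background Beatrice as agent and the sketch as thing and at the quarry as setting. Fact (5) matches that background with recipient = Priya — refutes (i).
Summary (ii) focuses "the sketch" (the thing); background Beatrice as agent and Gareth as recipient and at the quarry as setting. No fact matches that background with a different thing, so 0.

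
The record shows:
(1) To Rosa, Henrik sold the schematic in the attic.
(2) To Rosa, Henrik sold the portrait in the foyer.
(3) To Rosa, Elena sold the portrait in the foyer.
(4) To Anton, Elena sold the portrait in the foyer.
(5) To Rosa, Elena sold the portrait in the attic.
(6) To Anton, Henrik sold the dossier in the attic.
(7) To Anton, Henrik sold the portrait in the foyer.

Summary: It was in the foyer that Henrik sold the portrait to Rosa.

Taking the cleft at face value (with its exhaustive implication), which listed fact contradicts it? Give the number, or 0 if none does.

Focus of the cleft: "in the foyer" (the setting). Presupposed background: same agent, thing, recipient (Henrik / the portrait / Rosa).
Exhaustivity: in the foyer is the only setting satisfying that background.
Every other fact differs from the presupposition on some backgrounded slot, so none challenges the exhaustivity.

0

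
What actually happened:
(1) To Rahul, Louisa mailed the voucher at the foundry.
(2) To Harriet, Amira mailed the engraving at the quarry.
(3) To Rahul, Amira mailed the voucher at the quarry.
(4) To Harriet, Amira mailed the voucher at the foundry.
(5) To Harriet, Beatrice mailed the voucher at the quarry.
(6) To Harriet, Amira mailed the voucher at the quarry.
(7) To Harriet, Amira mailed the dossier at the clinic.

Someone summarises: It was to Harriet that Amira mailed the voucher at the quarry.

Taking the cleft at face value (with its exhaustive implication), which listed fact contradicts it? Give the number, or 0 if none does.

The cleft puts "Harriet" in focus and presupposes the open proposition with Amira as agent and the voucher as thing and at the quarry as setting.
The exhaustive reading says no other recipient fits that background.
But fact (3) also has Amira as agent and the voucher as thing and at the quarry as setting, with recipient = Rahul — so the exhaustive reading fails.

3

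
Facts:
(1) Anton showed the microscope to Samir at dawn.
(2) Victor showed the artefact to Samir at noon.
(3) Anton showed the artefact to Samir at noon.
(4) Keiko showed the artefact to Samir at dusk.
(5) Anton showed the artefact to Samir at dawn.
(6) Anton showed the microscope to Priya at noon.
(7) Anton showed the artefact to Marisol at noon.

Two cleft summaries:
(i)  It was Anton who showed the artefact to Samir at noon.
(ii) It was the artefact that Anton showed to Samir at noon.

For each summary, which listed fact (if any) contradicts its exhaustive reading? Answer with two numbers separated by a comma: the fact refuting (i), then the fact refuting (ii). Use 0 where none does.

Summary (i) focuses "Anton" (the agent); background the artefact as thing and Samir as recipient and at noon as setting. Fact (2) matches that background with agent = Victor — refutes (i).
Summary (ii) focuses "the artefact" (the thing); background Anton as agent and Samir as recipient and at noon as setting. No fact matches that background with a different thing, so 0.

2, 0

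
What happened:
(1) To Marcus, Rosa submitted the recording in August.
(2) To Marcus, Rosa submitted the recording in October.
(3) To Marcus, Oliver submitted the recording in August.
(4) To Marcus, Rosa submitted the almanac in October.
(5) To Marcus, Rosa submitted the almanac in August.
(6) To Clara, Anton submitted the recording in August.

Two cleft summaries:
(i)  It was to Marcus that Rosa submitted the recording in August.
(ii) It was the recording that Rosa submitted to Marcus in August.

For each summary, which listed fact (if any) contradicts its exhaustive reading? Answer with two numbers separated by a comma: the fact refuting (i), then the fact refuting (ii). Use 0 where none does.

0, 5

Summary (i) focuses "Marcus" (the recipient); background same agent, thing, setting (Rosa / the recording / in August). No fact matches that background with a different recipient, so 0.
Summary (ii) focuses "the recording" (the thing); background same agent, recipient, setting (Rosa / Marcus / in August). Fact (5) matches that background with thing = the almanac — refutes (ii).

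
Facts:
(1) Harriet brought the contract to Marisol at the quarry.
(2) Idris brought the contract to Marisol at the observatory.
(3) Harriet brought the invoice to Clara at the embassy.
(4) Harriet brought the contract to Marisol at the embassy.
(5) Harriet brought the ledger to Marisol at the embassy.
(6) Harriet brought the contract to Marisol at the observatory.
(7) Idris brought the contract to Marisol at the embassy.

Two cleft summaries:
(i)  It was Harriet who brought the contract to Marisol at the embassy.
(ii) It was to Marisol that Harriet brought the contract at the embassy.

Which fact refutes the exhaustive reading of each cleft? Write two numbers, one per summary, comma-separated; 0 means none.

(i): focus "Harriet". Looking for thing = the contract, recipient = Marisol, setting = at the embassy with some other agent — fact (7) has Idris there. Refuted.
(ii): focus "Marisol". No fact shares agent = Harriet, thing = the contract, setting = at the embassy with a different recipient. 0.

7, 0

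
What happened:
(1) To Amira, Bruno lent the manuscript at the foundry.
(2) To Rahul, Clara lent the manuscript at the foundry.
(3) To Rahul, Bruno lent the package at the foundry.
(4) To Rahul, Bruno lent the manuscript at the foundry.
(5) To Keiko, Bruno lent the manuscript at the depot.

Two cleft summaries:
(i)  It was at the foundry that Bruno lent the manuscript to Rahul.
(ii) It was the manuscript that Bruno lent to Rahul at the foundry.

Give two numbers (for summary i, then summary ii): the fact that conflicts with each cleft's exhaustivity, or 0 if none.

0, 3

Summary (i) focuses "at the foundry" (the setting); background agent = Bruno, thing = the manuscript, recipient = Rahul. No fact matches that background with a different setting, so 0.
Summary (ii) focuses "the manuscript" (the thing); background agent = Bruno, recipient = Rahul, setting = at the foundry. Fact (3) matches that background with thing = the package — refutes (ii).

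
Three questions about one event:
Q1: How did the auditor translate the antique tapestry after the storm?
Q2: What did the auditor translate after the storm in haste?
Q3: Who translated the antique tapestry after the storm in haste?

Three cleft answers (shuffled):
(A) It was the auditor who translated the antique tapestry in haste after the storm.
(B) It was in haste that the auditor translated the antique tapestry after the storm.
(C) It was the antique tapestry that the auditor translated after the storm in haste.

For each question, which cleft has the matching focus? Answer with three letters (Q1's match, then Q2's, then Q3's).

Q1 asks about the manner; cleft (B) focuses "in haste", which is the manner — so Q1 → B.
Q2 asks about the direct object; cleft (C) focuses "the antique tapestry", which is the direct object — so Q2 → C.
Q3 asks about the subject (agent); cleft (A) focuses "the auditor", which is the subject (agent) — so Q3 → A.
Mapping: Q1→B, Q2→C, Q3→A.

BCA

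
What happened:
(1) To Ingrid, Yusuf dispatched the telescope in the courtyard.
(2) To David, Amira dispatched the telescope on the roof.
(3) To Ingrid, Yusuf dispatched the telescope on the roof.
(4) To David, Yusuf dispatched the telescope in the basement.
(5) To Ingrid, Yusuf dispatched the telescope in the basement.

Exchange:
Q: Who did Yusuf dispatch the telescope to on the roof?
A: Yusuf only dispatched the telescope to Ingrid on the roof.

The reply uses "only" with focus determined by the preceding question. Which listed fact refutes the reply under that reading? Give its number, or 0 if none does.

The question "Who did ... to ...?" targets the recipient, so in the reply the focus falls on "Ingrid".
So "only" ranges over recipients; the rest (same agent, thing, setting (Yusuf / the telescope / on the roof)) is presupposed.
No listed fact shares that background with another recipient. Nothing contradicts the reply.
(Fact (1) would refute a reading with focus on the setting — but that is not what the question asks.)

0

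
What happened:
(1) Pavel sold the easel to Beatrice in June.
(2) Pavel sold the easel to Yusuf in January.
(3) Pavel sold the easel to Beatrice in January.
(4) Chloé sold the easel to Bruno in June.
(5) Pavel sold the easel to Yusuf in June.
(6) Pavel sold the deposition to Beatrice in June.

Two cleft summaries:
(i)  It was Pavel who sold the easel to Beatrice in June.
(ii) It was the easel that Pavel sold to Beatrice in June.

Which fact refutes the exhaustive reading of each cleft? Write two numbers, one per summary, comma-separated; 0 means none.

Summary (i) focuses "Pavel" (the agent); background same thing, recipient, setting (the easel / Beatrice / in June). No fact matches that background with a different agent, so 0.
Summary (ii) focuses "the easel" (the thing); background same agent, recipient, setting (Pavel / Beatrice / in June). Fact (6) matches that background with thing = the deposition — refutes (ii).

0, 6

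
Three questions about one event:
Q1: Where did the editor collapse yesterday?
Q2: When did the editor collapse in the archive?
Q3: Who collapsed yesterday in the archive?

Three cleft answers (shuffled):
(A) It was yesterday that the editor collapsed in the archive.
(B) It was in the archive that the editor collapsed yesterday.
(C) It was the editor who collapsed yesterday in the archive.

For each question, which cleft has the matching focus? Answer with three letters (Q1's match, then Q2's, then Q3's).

Q1 asks about the location; cleft (B) focuses "in the archive", which is the location — so Q1 → B.
Q2 asks about the time; cleft (A) focuses "yesterday", which is the time — so Q2 → A.
Q3 asks about the subject (agent); cleft (C) focuses "the editor", which is the subject (agent) — so Q3 → C.
Mapping: Q1→B, Q2→A, Q3→C.

BAC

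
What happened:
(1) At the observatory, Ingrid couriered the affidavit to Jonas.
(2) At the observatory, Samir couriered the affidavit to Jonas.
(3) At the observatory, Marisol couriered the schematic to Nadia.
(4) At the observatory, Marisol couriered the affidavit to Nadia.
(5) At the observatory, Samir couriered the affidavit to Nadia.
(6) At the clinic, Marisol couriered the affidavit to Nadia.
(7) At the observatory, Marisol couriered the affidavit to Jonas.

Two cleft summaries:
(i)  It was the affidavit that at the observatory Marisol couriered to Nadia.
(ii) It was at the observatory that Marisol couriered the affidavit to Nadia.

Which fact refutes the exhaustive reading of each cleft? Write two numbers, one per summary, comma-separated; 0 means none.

3, 6

Summary (i) focuses "the affidavit" (the thing); background Marisol as agent and Nadia as recipient and at the observatory as setting. Fact (3) matches that background with thing = the schematic — refutes (i).
Summary (ii) focuses "at the observatory" (the setting); background Marisol as agent and the affidavit as thing and Nadia as recipient. Fact (6) matches that background with setting = at the clinic — refutes (ii).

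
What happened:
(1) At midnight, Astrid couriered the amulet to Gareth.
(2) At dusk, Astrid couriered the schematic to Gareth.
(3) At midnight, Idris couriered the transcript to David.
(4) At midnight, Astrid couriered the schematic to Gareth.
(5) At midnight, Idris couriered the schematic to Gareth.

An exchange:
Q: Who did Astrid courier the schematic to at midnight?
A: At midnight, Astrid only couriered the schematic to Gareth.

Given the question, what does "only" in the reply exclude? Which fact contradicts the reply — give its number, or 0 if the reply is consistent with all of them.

0

The question "Who did ... to ...?" targets the recipient, so in the reply the focus falls on "Gareth".
So "only" ranges over recipients; the rest (same agent, thing, setting (Astrid / the schematic / at midnight)) is presupposed.
No fact keeps same agent, thing, setting (Astrid / the schematic / at midnight) while changing the recipient; every other fact differs on something backgrounded. The reply stands.
(Fact (1) would refute a reading with focus on the thing — but that is not what the question asks.)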